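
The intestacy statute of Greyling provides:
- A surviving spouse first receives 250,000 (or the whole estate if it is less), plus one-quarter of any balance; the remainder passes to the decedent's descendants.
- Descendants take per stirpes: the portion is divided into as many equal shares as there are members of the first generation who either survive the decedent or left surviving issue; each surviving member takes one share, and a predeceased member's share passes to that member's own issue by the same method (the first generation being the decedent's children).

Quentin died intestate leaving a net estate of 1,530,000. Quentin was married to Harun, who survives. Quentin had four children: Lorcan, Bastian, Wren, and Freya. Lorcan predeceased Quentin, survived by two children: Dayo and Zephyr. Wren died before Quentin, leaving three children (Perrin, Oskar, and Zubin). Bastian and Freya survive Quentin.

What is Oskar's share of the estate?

Oskar receives 80,000.

Harun first takes 250,000, leaving a balance of 1,280,000. Harun then takes one-quarter of the balance (320,000), for a total of 570,000. The remaining 960,000 passes to the descendants.
The descendants' portion (960,000) is divided into 4 shares of 240,000: Bastian and Freya each take 240,000; Lorcan's 240,000 share passes to Lorcan's issue; Wren's 240,000 share passes to Wren's issue.
Lorcan's share (240,000) is divided into 2 shares of 120,000: Dayo and Zephyr each take 120,000.
Wren's share (240,000) is divided into 3 shares of 80,000: Perrin, Oskar, and Zubin each take 80,000.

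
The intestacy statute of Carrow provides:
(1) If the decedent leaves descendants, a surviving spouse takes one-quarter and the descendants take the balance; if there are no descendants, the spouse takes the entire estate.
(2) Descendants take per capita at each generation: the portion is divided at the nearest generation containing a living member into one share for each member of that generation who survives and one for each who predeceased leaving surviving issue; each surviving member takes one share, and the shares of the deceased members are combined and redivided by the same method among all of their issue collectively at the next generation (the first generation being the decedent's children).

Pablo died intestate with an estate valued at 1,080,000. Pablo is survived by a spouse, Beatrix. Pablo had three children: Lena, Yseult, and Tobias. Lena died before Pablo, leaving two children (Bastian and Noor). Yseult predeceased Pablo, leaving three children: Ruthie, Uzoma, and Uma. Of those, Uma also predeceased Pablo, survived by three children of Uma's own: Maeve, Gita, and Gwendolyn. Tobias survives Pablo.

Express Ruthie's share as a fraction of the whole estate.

Ruthie receives 1/10 of the estate.

Beatrix takes one-quarter of 1,080,000 = 270,000. The remaining 810,000 passes to the descendants.
The descendants' portion (810,000) is divided at the children's generation into 3 shares of 270,000. Tobias takes 270,000. The 2 shares of the deceased (Lena and Yseult) are combined into a pool of 540,000.
That pool (540,000) is divided at the grandchildren's generation into 5 shares of 108,000. Bastian, Noor, Ruthie, and Uzoma each take 108,000. The remaining share for the deceased Uma (108,000) is carried to the next generation.
That pool (108,000) is divided at the great-grandchildren's generation equally among Maeve, Gita, and Gwendolyn: 36,000 each.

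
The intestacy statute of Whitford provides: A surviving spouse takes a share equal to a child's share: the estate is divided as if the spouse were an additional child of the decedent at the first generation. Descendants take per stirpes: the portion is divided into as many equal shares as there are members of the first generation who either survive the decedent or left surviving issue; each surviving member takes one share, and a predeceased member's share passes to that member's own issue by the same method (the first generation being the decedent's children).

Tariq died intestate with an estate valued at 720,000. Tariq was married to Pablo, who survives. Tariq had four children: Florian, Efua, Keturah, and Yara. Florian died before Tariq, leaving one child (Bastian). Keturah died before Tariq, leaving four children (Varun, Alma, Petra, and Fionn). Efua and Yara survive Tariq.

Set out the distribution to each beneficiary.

Pablo: 144,000; Bastian: 144,000; Efua: 144,000; Varun: 36,000; Alma: 36,000; Petra: 36,000; Fionn: 36,000; Yara: 144,000

The spouse counts as an additional share at the children's level, so there are 5 primary shares of 144,000. Pablo takes one such share (144,000).
The children's combined portion (576,000) is divided into 4 shares of 144,000: Efua and Yara each take 144,000; Florian's 144,000 share passes to Florian's issue; Keturah's 144,000 share passes to Keturah's issue.
Florian's share (144,000) passes entirely to Bastian.
Keturah's share (144,000) is divided into 4 shares of 36,000: Varun, Alma, Petra, and Fionn each take 36,000.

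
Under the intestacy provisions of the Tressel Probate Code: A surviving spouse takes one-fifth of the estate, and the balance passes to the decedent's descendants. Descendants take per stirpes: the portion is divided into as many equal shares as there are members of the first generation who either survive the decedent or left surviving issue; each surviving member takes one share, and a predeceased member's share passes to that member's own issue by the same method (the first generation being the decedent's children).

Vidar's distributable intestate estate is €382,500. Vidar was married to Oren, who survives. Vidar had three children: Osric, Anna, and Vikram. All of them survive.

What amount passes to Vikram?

Vikram receives €102,000.

Oren takes one-fifth of €382,500 = €76,500. The remaining €306,000 passes to the descendants.
The descendants' portion (€306,000) is divided into 3 shares of €102,000: Osric, Anna, and Vikram each take €102,000.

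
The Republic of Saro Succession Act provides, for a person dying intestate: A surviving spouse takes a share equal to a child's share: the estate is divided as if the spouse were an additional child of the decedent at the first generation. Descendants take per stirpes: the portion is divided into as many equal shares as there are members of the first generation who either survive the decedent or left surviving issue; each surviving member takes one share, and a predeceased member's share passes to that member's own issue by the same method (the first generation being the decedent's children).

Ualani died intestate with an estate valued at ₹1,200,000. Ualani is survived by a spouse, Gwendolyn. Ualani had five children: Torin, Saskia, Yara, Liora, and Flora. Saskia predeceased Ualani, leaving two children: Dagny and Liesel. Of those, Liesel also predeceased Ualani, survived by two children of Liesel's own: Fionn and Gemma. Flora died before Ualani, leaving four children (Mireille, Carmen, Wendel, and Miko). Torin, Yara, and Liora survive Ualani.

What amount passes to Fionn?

The spouse counts as an additional share at the children's level, so there are 6 primary shares of ₹200,000. Gwendolyn takes one such share (₹200,000).
The children's combined portion (₹1,000,000) is divided into 5 shares of ₹200,000: Torin, Yara, and Liora each take ₹200,000; Saskia's ₹200,000 share passes to Saskia's issue; Flora's ₹200,000 share passes to Flora's issue.
Saskia's share (₹200,000) is divided into 2 shares of ₹100,000: Dagny takes ₹100,000; Liesel's ₹100,000 share passes to Liesel's issue.
Liesel's share (₹100,000) is divided into 2 shares of ₹50,000: Fionn and Gemma each take ₹50,000.
Flora's share (₹200,000) is divided into 4 shares of ₹50,000: Mireille, Carmen, Wendel, and Miko each take ₹50,000.

Fionn receives ₹50,000.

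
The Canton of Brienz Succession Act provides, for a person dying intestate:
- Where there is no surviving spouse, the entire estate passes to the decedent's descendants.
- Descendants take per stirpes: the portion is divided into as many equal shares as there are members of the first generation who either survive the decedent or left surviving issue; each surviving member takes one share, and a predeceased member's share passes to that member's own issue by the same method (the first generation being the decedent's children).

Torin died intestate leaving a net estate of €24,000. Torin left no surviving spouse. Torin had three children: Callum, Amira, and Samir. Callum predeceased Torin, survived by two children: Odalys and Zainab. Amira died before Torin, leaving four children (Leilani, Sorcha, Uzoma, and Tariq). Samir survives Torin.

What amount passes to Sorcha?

The entire €24,000 passes to the descendants.
That amount (€24,000) is divided into 3 shares of €8,000: Samir takes €8,000; Callum's €8,000 share passes to Callum's issue; Amira's €8,000 share passes to Amira's issue.
Callum's share (€8,000) is divided into 2 shares of €4,000: Odalys and Zainab each take €4,000.
Amira's share (€8,000) is divided into 4 shares of €2,000: Leilani, Sorcha, Uzoma, and Tariq each take €2,000.

Sorcha receives €2,000.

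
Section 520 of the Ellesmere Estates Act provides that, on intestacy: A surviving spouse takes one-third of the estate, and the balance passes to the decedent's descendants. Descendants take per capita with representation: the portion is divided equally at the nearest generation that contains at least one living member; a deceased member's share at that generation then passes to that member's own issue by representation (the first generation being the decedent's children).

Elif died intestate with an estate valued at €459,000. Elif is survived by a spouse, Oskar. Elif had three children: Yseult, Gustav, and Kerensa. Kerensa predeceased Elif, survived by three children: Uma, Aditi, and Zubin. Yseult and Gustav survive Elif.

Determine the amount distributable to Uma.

Uma receives €34,000.

Oskar takes one-third of €459,000 = €153,000. The remaining €306,000 passes to the descendants.
The descendants' portion (€306,000) is divided into 3 shares of €102,000: Yseult and Gustav each take €102,000; Kerensa's €102,000 share passes to Kerensa's issue.
Kerensa's share (€102,000) is divided into 3 shares of €34,000: Uma, Aditi, and Zubin each take €34,000.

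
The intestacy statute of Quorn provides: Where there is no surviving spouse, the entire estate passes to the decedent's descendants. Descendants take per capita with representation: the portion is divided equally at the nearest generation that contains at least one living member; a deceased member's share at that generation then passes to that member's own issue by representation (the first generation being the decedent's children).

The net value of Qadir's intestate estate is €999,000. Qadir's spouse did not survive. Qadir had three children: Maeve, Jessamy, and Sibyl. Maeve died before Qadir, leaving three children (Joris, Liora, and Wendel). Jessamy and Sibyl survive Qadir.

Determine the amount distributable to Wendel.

The entire €999,000 passes to the descendants.
That amount (€999,000) is divided into 3 shares of €333,000: Jessamy and Sibyl each take €333,000; Maeve's €333,000 share passes to Maeve's issue.
Maeve's share (€333,000) is divided into 3 shares of €111,000: Joris, Liora, and Wendel each take €111,000.

Wendel receives €111,000.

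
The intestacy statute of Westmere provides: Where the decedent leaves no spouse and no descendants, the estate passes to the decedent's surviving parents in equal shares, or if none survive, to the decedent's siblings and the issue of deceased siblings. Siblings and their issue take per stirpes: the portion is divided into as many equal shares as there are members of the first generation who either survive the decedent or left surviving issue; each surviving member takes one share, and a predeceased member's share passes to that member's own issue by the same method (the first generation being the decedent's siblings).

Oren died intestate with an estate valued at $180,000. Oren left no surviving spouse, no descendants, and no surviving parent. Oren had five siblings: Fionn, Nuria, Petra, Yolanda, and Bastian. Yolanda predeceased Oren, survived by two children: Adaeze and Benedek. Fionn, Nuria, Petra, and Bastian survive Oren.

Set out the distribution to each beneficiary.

The entire $180,000 passes to the siblings and their issue.
That amount ($180,000) is divided into 5 shares of $36,000: Fionn, Nuria, Petra, and Bastian each take $36,000; Yolanda's $36,000 share passes to Yolanda's issue.
Yolanda's share ($36,000) is divided into 2 shares of $18,000: Adaeze and Benedek each take $18,000.

Fionn: $36,000; Nuria: $36,000; Petra: $36,000; Adaeze: $18,000; Benedek: $18,000; Bastian: $36,000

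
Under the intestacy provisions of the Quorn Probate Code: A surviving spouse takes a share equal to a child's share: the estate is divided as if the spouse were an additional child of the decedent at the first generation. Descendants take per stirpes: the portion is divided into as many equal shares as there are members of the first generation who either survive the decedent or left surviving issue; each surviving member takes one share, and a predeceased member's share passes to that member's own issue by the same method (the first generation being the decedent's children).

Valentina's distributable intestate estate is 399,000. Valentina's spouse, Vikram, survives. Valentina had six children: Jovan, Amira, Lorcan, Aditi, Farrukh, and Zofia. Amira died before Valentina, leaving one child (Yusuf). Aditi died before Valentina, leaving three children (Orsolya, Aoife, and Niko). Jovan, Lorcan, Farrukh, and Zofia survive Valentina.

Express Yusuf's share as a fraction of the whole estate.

Yusuf receives 1/7 of the estate.

The spouse counts as an additional share at the children's level, so there are 7 primary shares of 57,000. Vikram takes one such share (57,000).
The children's combined portion (342,000) is divided into 6 shares of 57,000: Jovan, Lorcan, Farrukh, and Zofia each take 57,000; Amira's 57,000 share passes to Amira's issue; Aditi's 57,000 share passes to Aditi's issue.
Amira's share (57,000) passes entirely to Yusuf.
Aditi's share (57,000) is divided into 3 shares of 19,000: Orsolya, Aoife, and Niko each take 19,000.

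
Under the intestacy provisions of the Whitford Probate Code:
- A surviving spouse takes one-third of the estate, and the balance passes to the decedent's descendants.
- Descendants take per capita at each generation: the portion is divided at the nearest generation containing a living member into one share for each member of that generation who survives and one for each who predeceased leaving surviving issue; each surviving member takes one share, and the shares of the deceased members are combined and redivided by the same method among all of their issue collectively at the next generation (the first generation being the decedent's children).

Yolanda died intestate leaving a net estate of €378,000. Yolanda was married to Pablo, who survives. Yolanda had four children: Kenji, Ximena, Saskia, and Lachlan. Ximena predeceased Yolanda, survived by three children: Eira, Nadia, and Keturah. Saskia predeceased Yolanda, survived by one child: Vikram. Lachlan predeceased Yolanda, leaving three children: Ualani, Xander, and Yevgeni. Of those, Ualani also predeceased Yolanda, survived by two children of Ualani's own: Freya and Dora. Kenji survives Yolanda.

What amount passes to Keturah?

Pablo takes one-third of €378,000 = €126,000. The remaining €252,000 passes to the descendants.
The descendants' portion (€252,000) is divided at the children's generation into 4 shares of €63,000. Kenji takes €63,000. The 3 shares of the deceased (Ximena, Saskia, and Lachlan) are combined into a pool of €189,000.
That pool (€189,000) is divided at the grandchildren's generation into 7 shares of €27,000. Eira, Nadia, Keturah, Vikram, Xander, and Yevgeni each take €27,000. The remaining share for the deceased Ualani (€27,000) is carried to the next generation.
That pool (€27,000) is divided at the great-grandchildren's generation equally among Freya and Dora: €13,500 each.

Keturah receives €27,000.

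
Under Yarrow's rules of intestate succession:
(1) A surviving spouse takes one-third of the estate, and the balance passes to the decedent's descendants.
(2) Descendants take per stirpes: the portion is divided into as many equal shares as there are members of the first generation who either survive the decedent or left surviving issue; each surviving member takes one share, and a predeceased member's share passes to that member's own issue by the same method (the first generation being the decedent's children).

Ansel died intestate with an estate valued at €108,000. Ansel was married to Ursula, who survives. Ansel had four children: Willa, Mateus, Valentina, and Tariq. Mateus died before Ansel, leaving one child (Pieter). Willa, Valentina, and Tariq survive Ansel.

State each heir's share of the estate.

Ursula: €36,000; Willa: €18,000; Pieter: €18,000; Valentina: €18,000; Tariq: €18,000

Ursula takes one-third of €108,000 = €36,000. The remaining €72,000 passes to the descendants.
The descendants' portion (€72,000) is divided into 4 shares of €18,000: Willa, Valentina, and Tariq each take €18,000; Mateus's €18,000 share passes to Mateus's issue.
Mateus's share (€18,000) passes entirely to Pieter.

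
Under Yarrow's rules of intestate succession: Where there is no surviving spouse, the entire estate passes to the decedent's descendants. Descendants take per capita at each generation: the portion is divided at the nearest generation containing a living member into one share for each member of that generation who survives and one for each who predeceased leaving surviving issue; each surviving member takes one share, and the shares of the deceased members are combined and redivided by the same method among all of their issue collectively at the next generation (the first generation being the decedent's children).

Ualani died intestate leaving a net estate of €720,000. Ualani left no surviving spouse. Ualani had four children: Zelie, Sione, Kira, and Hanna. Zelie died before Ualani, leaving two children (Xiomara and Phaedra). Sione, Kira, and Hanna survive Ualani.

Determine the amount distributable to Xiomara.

Xiomara receives €90,000.

The entire €720,000 passes to the descendants.
That amount (€720,000) is divided at the children's generation into 4 shares of €180,000. Sione, Kira, and Hanna each take €180,000. The remaining share for the deceased Zelie (€180,000) is carried to the next generation.
That pool (€180,000) is divided at the grandchildren's generation equally among Xiomara and Phaedra: €90,000 each.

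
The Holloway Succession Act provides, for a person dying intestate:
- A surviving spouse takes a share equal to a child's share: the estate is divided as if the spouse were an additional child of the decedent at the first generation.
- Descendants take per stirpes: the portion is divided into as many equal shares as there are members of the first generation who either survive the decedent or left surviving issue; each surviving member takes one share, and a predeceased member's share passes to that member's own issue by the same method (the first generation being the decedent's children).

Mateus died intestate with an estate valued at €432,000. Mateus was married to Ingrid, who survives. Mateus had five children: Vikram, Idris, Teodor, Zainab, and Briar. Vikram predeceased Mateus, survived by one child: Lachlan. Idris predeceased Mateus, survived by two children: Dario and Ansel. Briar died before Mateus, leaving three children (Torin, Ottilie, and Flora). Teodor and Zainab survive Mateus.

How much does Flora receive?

The spouse counts as an additional share at the children's level, so there are 6 primary shares of €72,000. Ingrid takes one such share (€72,000).
The children's combined portion (€360,000) is divided into 5 shares of €72,000: Teodor and Zainab each take €72,000; Vikram's €72,000 share passes to Vikram's issue; Idris's €72,000 share passes to Idris's issue; Briar's €72,000 share passes to Briar's issue.
Vikram's share (€72,000) passes entirely to Lachlan.
Idris's share (€72,000) is divided into 2 shares of €36,000: Dario and Ansel each take €36,000.
Briar's share (€72,000) is divided into 3 shares of €24,000: Torin, Ottilie, and Flora each take €24,000.

Flora receives €24,000.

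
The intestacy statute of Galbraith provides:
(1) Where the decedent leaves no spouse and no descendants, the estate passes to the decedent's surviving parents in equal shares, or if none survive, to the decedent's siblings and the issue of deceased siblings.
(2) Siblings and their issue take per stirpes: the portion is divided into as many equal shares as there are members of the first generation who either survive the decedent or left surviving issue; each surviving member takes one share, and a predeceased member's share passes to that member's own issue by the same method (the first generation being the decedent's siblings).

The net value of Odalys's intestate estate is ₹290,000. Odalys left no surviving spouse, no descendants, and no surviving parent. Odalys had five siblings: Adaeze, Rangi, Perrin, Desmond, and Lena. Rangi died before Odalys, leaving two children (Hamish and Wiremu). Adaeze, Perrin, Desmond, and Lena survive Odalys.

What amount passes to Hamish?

Hamish receives ₹29,000.

The entire ₹290,000 passes to the siblings and their issue.
That amount (₹290,000) is divided into 5 shares of ₹58,000: Adaeze, Perrin, Desmond, and Lena each take ₹58,000; Rangi's ₹58,000 share passes to Rangi's issue.
Rangi's share (₹58,000) is divided into 2 shares of ₹29,000: Hamish and Wiremu each take ₹29,000.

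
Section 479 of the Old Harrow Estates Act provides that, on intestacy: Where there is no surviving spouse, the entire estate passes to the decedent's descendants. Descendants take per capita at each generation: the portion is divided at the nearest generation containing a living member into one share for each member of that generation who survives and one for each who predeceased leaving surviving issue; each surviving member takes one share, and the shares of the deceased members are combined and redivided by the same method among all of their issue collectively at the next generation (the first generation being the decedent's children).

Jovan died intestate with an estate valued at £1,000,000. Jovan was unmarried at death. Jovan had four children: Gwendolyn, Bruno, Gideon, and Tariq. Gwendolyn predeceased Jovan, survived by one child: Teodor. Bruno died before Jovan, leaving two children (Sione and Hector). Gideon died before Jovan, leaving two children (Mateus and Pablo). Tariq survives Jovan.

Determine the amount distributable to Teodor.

Teodor receives £150,000.

The entire £1,000,000 passes to the descendants.
That amount (£1,000,000) is divided at the children's generation into 4 shares of £250,000. Tariq takes £250,000. The 3 shares of the deceased (Gwendolyn, Bruno, and Gideon) are combined into a pool of £750,000.
That pool (£750,000) is divided at the grandchildren's generation equally among Teodor, Sione, Hector, Mateus, and Pablo: £150,000 each.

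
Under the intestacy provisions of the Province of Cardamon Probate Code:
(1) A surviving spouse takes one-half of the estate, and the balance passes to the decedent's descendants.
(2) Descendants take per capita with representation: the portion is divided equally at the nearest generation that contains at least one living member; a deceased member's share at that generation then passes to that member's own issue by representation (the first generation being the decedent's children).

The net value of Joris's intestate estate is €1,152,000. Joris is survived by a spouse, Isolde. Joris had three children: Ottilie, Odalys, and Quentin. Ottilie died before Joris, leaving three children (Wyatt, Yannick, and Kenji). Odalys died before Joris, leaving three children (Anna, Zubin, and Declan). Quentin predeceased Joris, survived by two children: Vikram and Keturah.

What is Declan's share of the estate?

Isolde takes one-half of €1,152,000 = €576,000. The remaining €576,000 passes to the descendants.
No child survives, so the initial division is made at the grandchildren's generation.
The descendants' portion (€576,000) is divided into 8 shares of €72,000: Wyatt, Yannick, Kenji, Anna, Zubin, Declan, Vikram, and Keturah each take €72,000.

Declan receives €72,000.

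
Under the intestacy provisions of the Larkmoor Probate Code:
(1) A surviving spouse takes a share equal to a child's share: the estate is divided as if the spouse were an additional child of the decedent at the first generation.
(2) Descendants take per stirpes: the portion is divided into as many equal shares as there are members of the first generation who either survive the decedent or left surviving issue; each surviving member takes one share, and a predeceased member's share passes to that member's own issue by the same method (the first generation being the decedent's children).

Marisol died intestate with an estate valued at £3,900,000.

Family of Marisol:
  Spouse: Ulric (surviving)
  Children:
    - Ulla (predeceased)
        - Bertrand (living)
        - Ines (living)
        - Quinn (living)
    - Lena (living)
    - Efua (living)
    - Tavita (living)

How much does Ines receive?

The spouse counts as an additional share at the children's level, so there are 5 primary shares of £780,000. Ulric takes one such share (£780,000).
The children's combined portion (£3,120,000) is divided into 4 shares of £780,000: Lena, Efua, and Tavita each take £780,000; Ulla's £780,000 share passes to Ulla's issue.
Ulla's share (£780,000) is divided into 3 shares of £260,000: Bertrand, Ines, and Quinn each take £260,000.

Ines receives £260,000.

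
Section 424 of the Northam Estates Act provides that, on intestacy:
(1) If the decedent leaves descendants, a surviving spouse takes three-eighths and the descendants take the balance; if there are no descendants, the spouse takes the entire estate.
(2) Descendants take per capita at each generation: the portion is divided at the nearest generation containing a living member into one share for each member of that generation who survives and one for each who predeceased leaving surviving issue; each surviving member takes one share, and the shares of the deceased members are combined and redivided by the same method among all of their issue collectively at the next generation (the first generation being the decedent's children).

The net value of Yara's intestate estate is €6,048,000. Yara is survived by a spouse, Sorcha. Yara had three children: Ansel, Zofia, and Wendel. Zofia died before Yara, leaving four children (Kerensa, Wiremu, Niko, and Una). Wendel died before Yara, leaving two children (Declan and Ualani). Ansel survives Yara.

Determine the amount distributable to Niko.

Sorcha takes three-eighths of €6,048,000 = €2,268,000. The remaining €3,780,000 passes to the descendants.
The descendants' portion (€3,780,000) is divided at the children's generation into 3 shares of €1,260,000. Ansel takes €1,260,000. The 2 shares of the deceased (Zofia and Wendel) are combined into a pool of €2,520,000.
That pool (€2,520,000) is divided at the grandchildren's generation equally among Kerensa, Wiremu, Niko, Una, Declan, and Ualani: €420,000 each.

Niko receives €420,000.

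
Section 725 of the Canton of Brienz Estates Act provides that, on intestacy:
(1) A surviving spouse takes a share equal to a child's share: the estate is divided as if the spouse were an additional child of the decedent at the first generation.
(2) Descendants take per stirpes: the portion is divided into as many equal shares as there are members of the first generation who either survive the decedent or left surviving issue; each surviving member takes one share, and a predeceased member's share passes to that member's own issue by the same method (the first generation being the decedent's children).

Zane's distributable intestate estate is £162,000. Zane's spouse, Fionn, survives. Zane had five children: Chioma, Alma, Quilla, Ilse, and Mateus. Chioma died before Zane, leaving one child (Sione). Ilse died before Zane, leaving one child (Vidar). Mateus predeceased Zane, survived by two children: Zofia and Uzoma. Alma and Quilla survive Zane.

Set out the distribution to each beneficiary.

The spouse counts as an additional share at the children's level, so there are 6 primary shares of £27,000. Fionn takes one such share (£27,000).
The children's combined portion (£135,000) is divided into 5 shares of £27,000: Alma and Quilla each take £27,000; Chioma's £27,000 share passes to Chioma's issue; Ilse's £27,000 share passes to Ilse's issue; Mateus's £27,000 share passes to Mateus's issue.
Chioma's share (£27,000) passes entirely to Sione.
Ilse's share (£27,000) passes entirely to Vidar.
Mateus's share (£27,000) is divided into 2 shares of £13,500: Zofia and Uzoma each take £13,500.

Fionn: £27,000; Sione: £27,000; Alma: £27,000; Quilla: £27,000; Vidar: £27,000; Zofia: £13,500; Uzoma: £13,500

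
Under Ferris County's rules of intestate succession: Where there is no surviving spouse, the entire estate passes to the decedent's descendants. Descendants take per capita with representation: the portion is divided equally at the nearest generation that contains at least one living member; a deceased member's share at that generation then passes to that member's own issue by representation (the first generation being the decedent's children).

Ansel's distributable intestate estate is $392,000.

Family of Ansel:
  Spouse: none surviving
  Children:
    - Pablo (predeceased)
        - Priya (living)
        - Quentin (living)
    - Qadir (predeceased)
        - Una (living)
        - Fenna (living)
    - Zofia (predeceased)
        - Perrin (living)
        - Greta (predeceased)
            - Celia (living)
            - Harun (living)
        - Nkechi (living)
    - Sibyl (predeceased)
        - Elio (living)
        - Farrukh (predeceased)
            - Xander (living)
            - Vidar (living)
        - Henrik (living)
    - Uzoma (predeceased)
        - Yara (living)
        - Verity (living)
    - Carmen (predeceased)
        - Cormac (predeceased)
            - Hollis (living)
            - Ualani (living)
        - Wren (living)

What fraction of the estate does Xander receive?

Xander receives 1/28 of the estate.

The entire $392,000 passes to the descendants.
No child survives, so the initial division is made at the grandchildren's generation.
That amount ($392,000) is divided into 14 shares of $28,000: Priya, Quentin, Una, Fenna, Perrin, Nkechi, Elio, Henrik, Yara, Verity, and Wren each take $28,000; Greta's $28,000 share passes to Greta's issue; Farrukh's $28,000 share passes to Farrukh's issue; Cormac's $28,000 share passes to Cormac's issue.
Greta's share ($28,000) is divided into 2 shares of $14,000: Celia and Harun each take $14,000.
Farrukh's share ($28,000) is divided into 2 shares of $14,000: Xander and Vidar each take $14,000.
Cormac's share ($28,000) is divided into 2 shares of $14,000: Hollis and Ualani each take $14,000.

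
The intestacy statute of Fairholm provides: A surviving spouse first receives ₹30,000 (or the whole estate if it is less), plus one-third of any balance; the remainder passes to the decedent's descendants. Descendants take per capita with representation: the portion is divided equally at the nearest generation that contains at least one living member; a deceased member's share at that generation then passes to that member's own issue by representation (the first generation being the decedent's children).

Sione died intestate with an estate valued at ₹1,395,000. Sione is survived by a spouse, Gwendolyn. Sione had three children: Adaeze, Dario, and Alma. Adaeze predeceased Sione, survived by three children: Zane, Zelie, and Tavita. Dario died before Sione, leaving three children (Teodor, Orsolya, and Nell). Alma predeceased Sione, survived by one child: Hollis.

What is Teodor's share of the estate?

Gwendolyn first takes ₹30,000, leaving a balance of ₹1,365,000. Gwendolyn then takes one-third of the balance (₹455,000), for a total of ₹485,000. The remaining ₹910,000 passes to the descendants.
No child survives, so the initial division is made at the grandchildren's generation.
The descendants' portion (₹910,000) is divided into 7 shares of ₹130,000: Zane, Zelie, Tavita, Teodor, Orsolya, Nell, and Hollis each take ₹130,000.

Teodor receives ₹130,000.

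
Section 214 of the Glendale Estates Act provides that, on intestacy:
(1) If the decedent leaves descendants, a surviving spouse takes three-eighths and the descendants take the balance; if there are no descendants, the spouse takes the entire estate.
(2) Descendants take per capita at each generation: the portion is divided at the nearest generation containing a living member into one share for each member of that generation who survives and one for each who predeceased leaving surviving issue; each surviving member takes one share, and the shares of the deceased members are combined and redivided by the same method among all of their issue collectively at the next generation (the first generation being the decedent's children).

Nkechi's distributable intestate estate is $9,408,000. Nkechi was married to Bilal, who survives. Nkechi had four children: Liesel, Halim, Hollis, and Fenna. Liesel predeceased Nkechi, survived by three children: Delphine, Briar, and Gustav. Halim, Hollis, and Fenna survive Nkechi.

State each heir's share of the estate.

Bilal: $3,528,000; Delphine: $490,000; Briar: $490,000; Gustav: $490,000; Halim: $1,470,000; Hollis: $1,470,000; Fenna: $1,470,000

Bilal takes three-eighths of $9,408,000 = $3,528,000. The remaining $5,880,000 passes to the descendants.
The descendants' portion ($5,880,000) is divided at the children's generation into 4 shares of $1,470,000. Halim, Hollis, and Fenna each take $1,470,000. The remaining share for the deceased Liesel ($1,470,000) is carried to the next generation.
That pool ($1,470,000) is divided at the grandchildren's generation equally among Delphine, Briar, and Gustav: $490,000 each.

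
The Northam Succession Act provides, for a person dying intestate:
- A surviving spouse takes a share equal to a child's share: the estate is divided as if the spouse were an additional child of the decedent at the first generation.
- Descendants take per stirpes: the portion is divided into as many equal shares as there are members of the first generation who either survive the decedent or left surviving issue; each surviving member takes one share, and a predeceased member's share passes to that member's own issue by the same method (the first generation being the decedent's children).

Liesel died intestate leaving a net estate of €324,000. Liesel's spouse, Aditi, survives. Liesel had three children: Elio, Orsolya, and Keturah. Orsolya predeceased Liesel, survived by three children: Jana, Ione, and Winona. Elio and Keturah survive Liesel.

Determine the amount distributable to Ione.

Ione receives €27,000.

The spouse counts as an additional share at the children's level, so there are 4 primary shares of €81,000. Aditi takes one such share (€81,000).
The children's combined portion (€243,000) is divided into 3 shares of €81,000: Elio and Keturah each take €81,000; Orsolya's €81,000 share passes to Orsolya's issue.
Orsolya's share (€81,000) is divided into 3 shares of €27,000: Jana, Ione, and Winona each take €27,000.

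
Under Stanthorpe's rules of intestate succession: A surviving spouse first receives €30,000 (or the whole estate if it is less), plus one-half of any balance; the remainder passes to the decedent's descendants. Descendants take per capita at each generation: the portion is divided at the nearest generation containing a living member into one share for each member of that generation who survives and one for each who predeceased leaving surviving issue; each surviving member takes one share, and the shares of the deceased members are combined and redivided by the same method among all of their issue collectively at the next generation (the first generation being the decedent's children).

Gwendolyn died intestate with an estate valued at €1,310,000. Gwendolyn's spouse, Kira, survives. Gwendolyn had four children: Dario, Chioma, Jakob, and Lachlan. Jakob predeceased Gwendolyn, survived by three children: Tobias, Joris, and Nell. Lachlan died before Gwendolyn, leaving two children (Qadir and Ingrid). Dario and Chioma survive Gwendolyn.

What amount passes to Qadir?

Qadir receives €64,000.

Kira first takes €30,000, leaving a balance of €1,280,000. Kira then takes one-half of the balance (€640,000), for a total of €670,000. The remaining €640,000 passes to the descendants.
The descendants' portion (€640,000) is divided at the children's generation into 4 shares of €160,000. Dario and Chioma each take €160,000. The 2 shares of the deceased (Jakob and Lachlan) are combined into a pool of €320,000.
That pool (€320,000) is divided at the grandchildren's generation equally among Tobias, Joris, Nell, Qadir, and Ingrid: €64,000 each.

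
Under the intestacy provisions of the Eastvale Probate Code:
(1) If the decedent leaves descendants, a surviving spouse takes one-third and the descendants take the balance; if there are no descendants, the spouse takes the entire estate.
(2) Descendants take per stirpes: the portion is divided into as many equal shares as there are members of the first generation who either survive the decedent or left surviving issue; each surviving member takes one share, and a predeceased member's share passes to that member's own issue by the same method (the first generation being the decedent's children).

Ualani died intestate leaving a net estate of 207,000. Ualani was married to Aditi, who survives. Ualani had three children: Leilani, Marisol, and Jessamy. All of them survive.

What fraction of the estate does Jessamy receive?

Aditi takes one-third of 207,000 = 69,000. The remaining 138,000 passes to the descendants.
The descendants' portion (138,000) is divided into 3 shares of 46,000: Leilani, Marisol, and Jessamy each take 46,000.

Jessamy receives 2/9 of the estate.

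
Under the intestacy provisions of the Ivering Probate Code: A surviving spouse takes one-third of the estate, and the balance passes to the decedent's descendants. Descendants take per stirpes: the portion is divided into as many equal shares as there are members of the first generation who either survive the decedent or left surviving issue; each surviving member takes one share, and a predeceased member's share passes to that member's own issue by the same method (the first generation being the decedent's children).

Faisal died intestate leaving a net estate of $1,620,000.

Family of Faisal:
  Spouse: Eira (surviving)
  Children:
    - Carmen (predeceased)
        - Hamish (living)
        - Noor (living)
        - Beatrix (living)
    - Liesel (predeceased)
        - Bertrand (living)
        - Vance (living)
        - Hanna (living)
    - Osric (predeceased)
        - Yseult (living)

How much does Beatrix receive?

Eira takes one-third of $1,620,000 = $540,000. The remaining $1,080,000 passes to the descendants.
The descendants' portion ($1,080,000) is divided into 3 shares of $360,000: Carmen's $360,000 share passes to Carmen's issue; Liesel's $360,000 share passes to Liesel's issue; Osric's $360,000 share passes to Osric's issue.
Carmen's share ($360,000) is divided into 3 shares of $120,000: Hamish, Noor, and Beatrix each take $120,000.
Liesel's share ($360,000) is divided into 3 shares of $120,000: Bertrand, Vance, and Hanna each take $120,000.
Osric's share ($360,000) passes entirely to Yseult.

Beatrix receives $120,000.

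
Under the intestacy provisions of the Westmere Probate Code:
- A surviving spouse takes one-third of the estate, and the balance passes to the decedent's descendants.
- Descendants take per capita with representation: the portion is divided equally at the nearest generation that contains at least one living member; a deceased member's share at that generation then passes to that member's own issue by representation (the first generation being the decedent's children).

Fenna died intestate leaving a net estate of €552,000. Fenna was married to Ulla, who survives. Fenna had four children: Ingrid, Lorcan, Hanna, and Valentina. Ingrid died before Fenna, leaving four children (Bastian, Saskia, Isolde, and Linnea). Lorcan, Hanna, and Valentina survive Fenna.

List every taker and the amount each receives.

Ulla takes one-third of €552,000 = €184,000. The remaining €368,000 passes to the descendants.
The descendants' portion (€368,000) is divided into 4 shares of €92,000: Lorcan, Hanna, and Valentina each take €92,000; Ingrid's €92,000 share passes to Ingrid's issue.
Ingrid's share (€92,000) is divided into 4 shares of €23,000: Bastian, Saskia, Isolde, and Linnea each take €23,000.

Ulla: €184,000; Bastian: €23,000; Saskia: €23,000; Isolde: €23,000; Linnea: €23,000; Lorcan: €92,000; Hanna: €92,000; Valentina: €92,000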